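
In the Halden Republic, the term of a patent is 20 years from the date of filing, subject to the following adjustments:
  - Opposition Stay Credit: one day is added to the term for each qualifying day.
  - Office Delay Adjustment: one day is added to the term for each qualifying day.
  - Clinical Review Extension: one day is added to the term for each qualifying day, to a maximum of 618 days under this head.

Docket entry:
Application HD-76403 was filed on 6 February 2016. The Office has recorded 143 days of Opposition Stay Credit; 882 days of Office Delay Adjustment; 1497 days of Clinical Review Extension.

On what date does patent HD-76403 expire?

Base term: filing date + 20 years → 6 February 2036.
Opposition Stay Credit: +143 days → 28 June 2036.
Office Delay Adjustment: +882 days → 27 November 2038.
Clinical Review Extension: 1497 days claimed exceeds the 618-day cap, so +618 days → 6 August 2040.

2040-08-06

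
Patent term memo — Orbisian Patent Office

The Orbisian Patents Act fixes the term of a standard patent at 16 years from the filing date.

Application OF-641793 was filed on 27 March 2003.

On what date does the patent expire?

2019-03-27

Filing date + 16 years → 27 March 2019.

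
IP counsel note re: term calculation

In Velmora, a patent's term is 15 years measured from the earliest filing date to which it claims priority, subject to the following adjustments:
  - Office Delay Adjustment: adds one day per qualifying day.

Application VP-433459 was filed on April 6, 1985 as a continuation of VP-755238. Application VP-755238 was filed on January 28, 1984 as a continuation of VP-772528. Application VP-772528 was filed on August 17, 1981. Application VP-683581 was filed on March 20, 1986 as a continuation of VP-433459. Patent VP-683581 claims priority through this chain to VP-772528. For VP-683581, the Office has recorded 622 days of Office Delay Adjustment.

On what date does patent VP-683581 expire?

Earliest priority filing: 17 August 1981.
Base term: 17 August 1981 + 15 years → 17 August 1996.
Office Delay Adjustment: +622 days → 1 May 1998.

1998-05-01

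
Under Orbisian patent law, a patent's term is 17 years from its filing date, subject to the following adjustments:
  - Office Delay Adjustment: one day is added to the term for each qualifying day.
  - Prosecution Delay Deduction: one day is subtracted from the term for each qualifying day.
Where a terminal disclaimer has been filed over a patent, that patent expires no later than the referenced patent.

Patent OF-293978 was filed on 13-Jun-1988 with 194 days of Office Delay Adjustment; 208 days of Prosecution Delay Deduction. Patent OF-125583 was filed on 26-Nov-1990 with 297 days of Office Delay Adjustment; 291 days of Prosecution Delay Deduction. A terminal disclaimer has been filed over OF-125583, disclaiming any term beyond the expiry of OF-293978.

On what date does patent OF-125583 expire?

2005-05-30

Natural term of OF-125583:
  Base: filing + 17 years → 26 November 2007.
  Office Delay Adjustment: +297 days → 18 September 2008.
  Prosecution Delay Deduction: −291 days → 2 December 2007.
Expiry of referenced patent OF-293978:
  Base: filing + 17 years → 13 June 2005.
  Office Delay Adjustment: +194 days → 24 December 2005.
  Prosecution Delay Deduction: −208 days → 30 May 2005.
Terminal disclaimer: OF-125583 expires on the earlier of 2 December 2007 and 30 May 2005.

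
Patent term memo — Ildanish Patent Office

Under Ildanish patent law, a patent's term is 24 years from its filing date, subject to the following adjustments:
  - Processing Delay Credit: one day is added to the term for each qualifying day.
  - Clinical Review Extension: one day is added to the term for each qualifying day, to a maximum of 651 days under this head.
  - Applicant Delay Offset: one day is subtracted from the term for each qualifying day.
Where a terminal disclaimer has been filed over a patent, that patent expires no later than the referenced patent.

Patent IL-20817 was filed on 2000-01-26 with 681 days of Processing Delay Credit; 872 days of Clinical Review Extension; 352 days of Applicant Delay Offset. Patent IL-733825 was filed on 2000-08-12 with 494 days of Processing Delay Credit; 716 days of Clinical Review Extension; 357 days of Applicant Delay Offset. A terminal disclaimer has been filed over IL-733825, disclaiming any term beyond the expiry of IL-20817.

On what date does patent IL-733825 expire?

October 2, 2026

Natural term of IL-733825:
  Base: filing + 24 years → 12 August 2024.
  Processing Delay Credit: +494 days → 19 December 2025.
  Clinical Review Extension: 716 days claimed exceeds the 651-day cap, so +651 days → 1 October 2027.
  Applicant Delay Offset: −357 days → 9 October 2026.
Expiry of referenced patent IL-20817:
  Base: filing + 24 years → 26 January 2024.
  Processing Delay Credit: +681 days → 7 December 2025.
  Clinical Review Extension: 872 days claimed exceeds the 651-day cap, so +651 days → 19 September 2027.
  Applicant Delay Offset: −352 days → 2 October 2026.
Terminal disclaimer: IL-733825 expires on the earlier of 9 October 2026 and 2 October 2026.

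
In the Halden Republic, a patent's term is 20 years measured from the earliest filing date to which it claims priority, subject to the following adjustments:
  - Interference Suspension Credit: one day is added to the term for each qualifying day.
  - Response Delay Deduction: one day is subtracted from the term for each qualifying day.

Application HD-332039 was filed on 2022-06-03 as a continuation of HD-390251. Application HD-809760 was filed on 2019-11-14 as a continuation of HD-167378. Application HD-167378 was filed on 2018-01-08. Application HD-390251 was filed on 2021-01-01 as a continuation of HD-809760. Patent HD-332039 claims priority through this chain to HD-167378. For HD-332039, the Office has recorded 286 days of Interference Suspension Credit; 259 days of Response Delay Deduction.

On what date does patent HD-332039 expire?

2038-02-04

Earliest priority filing: 8 January 2018.
Base term: 8 January 2018 + 20 years → 8 January 2038.
Interference Suspension Credit: +286 days → 21 October 2038.
Response Delay Deduction: −259 days → 4 February 2038.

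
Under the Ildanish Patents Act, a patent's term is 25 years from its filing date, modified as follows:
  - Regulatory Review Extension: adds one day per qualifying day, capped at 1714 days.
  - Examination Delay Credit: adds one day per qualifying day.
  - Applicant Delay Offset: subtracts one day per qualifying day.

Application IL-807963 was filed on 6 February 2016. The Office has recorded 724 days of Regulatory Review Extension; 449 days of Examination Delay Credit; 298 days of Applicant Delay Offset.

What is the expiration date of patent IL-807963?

Base term: filing date + 25 years → 6 February 2041.
Regulatory Review Extension: 724 days (within the 1714-day cap) → +724 days → 31 January 2043.
Examination Delay Credit: +449 days → 24 April 2044.
Applicant Delay Offset: −298 days → 1 July 2043.

2043-07-01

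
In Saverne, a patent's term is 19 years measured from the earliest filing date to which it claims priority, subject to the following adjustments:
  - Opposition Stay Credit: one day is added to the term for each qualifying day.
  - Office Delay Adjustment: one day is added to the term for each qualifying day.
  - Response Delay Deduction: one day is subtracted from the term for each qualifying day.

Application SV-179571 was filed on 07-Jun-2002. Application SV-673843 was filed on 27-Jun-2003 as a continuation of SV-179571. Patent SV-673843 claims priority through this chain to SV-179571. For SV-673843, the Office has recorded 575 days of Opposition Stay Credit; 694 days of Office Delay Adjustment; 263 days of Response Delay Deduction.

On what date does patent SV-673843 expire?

Earliest priority filing: 7 June 2002.
Base term: 7 June 2002 + 19 years → 7 June 2021.
Opposition Stay Credit: +575 days → 3 January 2023.
Office Delay Adjustment: +694 days → 27 November 2024.
Response Delay Deduction: −263 days → 9 March 2024.

March 9, 2024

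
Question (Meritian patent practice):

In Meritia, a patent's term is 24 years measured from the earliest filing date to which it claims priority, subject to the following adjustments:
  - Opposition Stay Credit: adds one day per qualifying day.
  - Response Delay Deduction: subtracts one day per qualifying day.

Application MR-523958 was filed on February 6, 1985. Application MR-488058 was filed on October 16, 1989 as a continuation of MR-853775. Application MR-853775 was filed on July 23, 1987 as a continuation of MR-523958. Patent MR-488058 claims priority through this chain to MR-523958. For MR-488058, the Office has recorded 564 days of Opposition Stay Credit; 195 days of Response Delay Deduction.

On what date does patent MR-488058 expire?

2010-02-10

Earliest priority filing: 6 February 1985.
Base term: 6 February 1985 + 24 years → 6 February 2009.
Opposition Stay Credit: +564 days → 24 August 2010.
Response Delay Deduction: −195 days → 10 February 2010.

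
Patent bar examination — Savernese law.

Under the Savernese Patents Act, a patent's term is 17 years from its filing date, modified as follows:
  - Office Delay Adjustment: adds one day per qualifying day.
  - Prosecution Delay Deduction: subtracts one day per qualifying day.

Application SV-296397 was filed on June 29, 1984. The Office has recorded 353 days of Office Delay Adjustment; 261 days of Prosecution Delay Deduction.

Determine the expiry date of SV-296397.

2001-09-29

Base term: filing date + 17 years → 29 June 2001.
Office Delay Adjustment: +353 days → 17 June 2002.
Prosecution Delay Deduction: −261 days → 29 September 2001.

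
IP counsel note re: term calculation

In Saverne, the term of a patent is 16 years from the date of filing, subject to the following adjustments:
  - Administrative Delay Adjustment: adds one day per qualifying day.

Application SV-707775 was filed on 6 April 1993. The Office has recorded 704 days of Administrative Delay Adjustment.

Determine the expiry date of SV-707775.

Base term: filing date + 16 years → 6 April 2009.
Administrative Delay Adjustment: +704 days → 11 March 2011.

2011-03-11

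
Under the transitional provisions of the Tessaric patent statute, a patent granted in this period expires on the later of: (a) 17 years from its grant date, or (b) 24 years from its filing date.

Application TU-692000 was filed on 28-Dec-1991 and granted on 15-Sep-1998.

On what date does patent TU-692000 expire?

(a) grant + 17 years → 15 September 2015.
(b) filing + 24 years → 28 December 2015.
Later of the two: 28 December 2015.

December 28, 2015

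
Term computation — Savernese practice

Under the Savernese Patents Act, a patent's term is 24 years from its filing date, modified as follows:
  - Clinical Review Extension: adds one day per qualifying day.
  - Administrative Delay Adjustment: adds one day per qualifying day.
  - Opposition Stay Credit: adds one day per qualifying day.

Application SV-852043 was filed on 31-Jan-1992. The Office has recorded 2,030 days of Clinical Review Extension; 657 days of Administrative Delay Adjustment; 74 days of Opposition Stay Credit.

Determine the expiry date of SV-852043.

Base term: filing date + 24 years → 31 January 2016.
Clinical Review Extension: +2030 days → 22 August 2021.
Administrative Delay Adjustment: +657 days → 10 June 2023.
Opposition Stay Credit: +74 days → 23 August 2023.

2023-08-23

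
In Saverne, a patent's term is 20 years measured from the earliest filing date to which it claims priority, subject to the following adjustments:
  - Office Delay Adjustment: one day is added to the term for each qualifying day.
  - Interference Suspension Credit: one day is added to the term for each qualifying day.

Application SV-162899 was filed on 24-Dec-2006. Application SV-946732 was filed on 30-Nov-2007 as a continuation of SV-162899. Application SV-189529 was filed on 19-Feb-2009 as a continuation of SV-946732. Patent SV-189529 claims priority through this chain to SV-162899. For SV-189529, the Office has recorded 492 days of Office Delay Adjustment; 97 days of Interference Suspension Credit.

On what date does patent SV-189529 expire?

August 4, 2028

Earliest priority filing: 24 December 2006.
Base term: 24 December 2006 + 20 years → 24 December 2026.
Office Delay Adjustment: +492 days → 29 April 2028.
Interference Suspension Credit: +97 days → 4 August 2028.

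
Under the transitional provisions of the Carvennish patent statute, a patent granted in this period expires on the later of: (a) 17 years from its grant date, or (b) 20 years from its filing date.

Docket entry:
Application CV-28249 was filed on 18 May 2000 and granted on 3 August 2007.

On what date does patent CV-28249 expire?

(a) grant + 17 years → 3 August 2024.
(b) filing + 20 years → 18 May 2020.
Later of the two: 3 August 2024.

2024-08-03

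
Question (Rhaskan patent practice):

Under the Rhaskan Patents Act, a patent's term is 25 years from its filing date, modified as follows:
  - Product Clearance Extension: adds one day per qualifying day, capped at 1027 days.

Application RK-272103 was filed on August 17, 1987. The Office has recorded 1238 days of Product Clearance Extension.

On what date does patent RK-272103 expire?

June 10, 2015

Base term: filing date + 25 years → 17 August 2012.
Product Clearance Extension: 1238 days claimed exceeds the 1027-day cap, so +1027 days → 10 June 2015.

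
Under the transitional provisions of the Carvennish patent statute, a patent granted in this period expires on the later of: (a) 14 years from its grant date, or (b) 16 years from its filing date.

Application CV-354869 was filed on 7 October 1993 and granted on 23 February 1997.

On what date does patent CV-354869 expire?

(a) grant + 14 years → 23 February 2011.
(b) filing + 16 years → 7 October 2009.
Later of the two: 23 February 2011.

2011-02-23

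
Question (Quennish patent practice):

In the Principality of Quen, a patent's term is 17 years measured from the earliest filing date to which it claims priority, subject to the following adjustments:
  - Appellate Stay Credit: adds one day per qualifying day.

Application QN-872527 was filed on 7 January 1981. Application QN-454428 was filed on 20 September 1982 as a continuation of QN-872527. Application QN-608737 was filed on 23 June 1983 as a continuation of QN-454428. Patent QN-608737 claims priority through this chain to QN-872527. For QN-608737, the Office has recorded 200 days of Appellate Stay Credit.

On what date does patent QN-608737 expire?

Earliest priority filing: 7 January 1981.
Base term: 7 January 1981 + 17 years → 7 January 1998.
Appellate Stay Credit: +200 days → 26 July 1998.

July 26, 1998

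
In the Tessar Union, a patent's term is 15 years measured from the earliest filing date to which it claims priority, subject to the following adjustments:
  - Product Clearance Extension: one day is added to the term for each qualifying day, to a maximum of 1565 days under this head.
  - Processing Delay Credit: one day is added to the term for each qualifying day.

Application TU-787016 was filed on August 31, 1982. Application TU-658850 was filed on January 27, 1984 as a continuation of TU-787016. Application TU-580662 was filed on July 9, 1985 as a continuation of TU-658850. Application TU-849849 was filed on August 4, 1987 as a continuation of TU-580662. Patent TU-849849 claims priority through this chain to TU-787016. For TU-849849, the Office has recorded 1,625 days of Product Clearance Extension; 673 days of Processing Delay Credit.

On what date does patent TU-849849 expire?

October 17, 2003

Earliest priority filing: 31 August 1982.
Base term: 31 August 1982 + 15 years → 31 August 1997.
Product Clearance Extension: 1625 days claimed exceeds the 1565-day cap, so +1565 days → 13 December 2001.
Processing Delay Credit: +673 days → 17 October 2003.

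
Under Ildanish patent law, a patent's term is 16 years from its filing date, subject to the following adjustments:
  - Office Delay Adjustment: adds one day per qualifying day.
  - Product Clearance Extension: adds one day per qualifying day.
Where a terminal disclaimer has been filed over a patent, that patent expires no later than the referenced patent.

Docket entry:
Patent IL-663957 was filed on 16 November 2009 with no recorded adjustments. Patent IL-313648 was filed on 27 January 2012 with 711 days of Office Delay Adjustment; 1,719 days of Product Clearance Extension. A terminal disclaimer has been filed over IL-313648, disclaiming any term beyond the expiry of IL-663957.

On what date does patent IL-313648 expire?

Natural term of IL-313648:
  Base: filing + 16 years → 27 January 2028.
  Office Delay Adjustment: +711 days → 7 January 2030.
  Product Clearance Extension: +1719 days → 22 September 2034.
Expiry of referenced patent IL-663957:
  Base: filing + 16 years → 16 November 2025.
Terminal disclaimer: IL-313648 expires on the earlier of 22 September 2034 and 16 November 2025.

November 16, 2025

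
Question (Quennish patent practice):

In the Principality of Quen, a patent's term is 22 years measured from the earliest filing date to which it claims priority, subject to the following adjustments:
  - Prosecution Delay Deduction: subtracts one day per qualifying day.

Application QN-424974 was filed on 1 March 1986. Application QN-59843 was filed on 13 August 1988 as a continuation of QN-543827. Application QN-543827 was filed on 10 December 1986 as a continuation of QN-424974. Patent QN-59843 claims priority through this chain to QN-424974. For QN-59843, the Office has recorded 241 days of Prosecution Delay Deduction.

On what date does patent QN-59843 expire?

2007-07-04

Earliest priority filing: 1 March 1986.
Base term: 1 March 1986 + 22 years → 1 March 2008.
Prosecution Delay Deduction: −241 days → 4 July 2007.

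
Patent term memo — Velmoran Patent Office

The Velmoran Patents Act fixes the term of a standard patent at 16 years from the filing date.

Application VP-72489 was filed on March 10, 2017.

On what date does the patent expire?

March 10, 2033

Filing date + 16 years → 10 March 2033.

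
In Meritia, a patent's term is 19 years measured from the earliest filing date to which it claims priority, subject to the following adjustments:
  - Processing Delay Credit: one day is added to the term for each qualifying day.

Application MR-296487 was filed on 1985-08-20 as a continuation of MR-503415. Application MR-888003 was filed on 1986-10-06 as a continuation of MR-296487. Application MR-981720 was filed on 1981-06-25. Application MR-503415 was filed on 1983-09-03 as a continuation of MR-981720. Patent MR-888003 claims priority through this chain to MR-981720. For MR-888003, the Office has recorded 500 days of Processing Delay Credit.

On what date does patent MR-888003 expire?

Earliest priority filing: 25 June 1981.
Base term: 25 June 1981 + 19 years → 25 June 2000.
Processing Delay Credit: +500 days → 7 November 2001.

November 7, 2001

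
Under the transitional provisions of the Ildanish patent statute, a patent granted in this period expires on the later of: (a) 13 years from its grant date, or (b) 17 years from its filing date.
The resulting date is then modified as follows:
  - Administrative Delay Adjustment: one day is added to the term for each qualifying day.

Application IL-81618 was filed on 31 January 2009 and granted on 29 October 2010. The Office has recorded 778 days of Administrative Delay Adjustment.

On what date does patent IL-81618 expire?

March 19, 2028

(a) grant + 13 years → 29 October 2023.
(b) filing + 17 years → 31 January 2026.
Later of the two: 31 January 2026.
Administrative Delay Adjustment: +778 days → 19 March 2028.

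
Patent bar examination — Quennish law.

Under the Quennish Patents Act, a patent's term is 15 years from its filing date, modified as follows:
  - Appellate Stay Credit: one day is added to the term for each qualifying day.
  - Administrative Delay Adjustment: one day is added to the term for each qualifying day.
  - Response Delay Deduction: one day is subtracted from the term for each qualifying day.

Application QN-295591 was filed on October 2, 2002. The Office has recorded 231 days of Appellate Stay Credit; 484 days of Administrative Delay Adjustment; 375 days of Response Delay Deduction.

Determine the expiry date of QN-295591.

Base term: filing date + 15 years → 2 October 2017.
Appellate Stay Credit: +231 days → 21 May 2018.
Administrative Delay Adjustment: +484 days → 17 September 2019.
Response Delay Deduction: −375 days → 7 September 2018.

2018-09-07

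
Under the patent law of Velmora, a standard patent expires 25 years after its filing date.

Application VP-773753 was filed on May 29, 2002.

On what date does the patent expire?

2027-05-29

Filing date + 25 years → 29 May 2027.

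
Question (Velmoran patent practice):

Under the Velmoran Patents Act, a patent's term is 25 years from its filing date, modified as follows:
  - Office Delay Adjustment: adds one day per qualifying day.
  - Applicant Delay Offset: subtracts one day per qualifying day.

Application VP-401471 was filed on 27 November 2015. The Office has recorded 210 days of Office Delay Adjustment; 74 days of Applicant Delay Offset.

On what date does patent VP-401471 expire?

Base term: filing date + 25 years → 27 November 2040.
Office Delay Adjustment: +210 days → 25 June 2041.
Applicant Delay Offset: −74 days → 12 April 2041.

2041-04-12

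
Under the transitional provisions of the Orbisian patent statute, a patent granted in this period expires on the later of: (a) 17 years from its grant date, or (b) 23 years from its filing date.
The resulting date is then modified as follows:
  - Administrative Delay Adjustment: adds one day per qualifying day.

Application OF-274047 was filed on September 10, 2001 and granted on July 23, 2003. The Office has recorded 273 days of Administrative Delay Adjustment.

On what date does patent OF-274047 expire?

(a) grant + 17 years → 23 July 2020.
(b) filing + 23 years → 10 September 2024.
Later of the two: 10 September 2024.
Administrative Delay Adjustment: +273 days → 10 June 2025.

2025-06-10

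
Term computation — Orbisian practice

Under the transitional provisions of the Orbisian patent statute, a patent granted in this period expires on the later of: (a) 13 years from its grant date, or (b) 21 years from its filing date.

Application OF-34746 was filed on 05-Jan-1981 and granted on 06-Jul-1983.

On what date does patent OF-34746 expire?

January 5, 2002

(a) grant + 13 years → 6 July 1996.
(b) filing + 21 years → 5 January 2002.
Later of the two: 5 January 2002.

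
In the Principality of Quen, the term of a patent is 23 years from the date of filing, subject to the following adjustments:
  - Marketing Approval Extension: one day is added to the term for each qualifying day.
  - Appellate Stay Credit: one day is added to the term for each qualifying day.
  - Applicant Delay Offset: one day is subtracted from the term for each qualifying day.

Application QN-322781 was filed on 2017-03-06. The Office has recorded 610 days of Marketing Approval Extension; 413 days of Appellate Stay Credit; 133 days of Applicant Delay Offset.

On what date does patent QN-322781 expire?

August 13, 2042

Base term: filing date + 23 years → 6 March 2040.
Marketing Approval Extension: +610 days → 6 November 2041.
Appellate Stay Credit: +413 days → 24 December 2042.
Applicant Delay Offset: −133 days → 13 August 2042.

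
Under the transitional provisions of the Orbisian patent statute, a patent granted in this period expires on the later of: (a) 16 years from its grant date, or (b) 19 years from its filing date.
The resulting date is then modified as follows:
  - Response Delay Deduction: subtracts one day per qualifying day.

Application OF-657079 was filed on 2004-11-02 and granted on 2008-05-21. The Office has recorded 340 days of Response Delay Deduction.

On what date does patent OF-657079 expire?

2023-06-16

(a) grant + 16 years → 21 May 2024.
(b) filing + 19 years → 2 November 2023.
Later of the two: 21 May 2024.
Response Delay Deduction: −340 days → 16 June 2023.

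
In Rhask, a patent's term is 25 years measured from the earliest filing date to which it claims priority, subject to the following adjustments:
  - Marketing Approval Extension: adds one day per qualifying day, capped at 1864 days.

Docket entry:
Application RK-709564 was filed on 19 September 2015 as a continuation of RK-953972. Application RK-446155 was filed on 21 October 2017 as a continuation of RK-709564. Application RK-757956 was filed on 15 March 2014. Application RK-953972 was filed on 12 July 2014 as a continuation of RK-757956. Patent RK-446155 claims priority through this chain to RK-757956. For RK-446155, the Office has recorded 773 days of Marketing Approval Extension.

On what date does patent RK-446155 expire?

Earliest priority filing: 15 March 2014.
Base term: 15 March 2014 + 25 years → 15 March 2039.
Marketing Approval Extension: 773 days (within the 1864-day cap) → +773 days → 26 April 2041.

2041-04-26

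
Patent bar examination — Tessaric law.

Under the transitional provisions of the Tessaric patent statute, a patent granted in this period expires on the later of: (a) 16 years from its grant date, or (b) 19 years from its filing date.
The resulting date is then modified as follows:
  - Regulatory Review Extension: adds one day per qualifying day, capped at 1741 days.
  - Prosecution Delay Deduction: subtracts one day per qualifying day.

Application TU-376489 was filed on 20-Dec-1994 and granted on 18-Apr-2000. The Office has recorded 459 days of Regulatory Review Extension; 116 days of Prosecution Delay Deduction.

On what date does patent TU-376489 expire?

(a) grant + 16 years → 18 April 2016.
(b) filing + 19 years → 20 December 2013.
Later of the two: 18 April 2016.
Regulatory Review Extension: 459 days (within the 1741-day cap) → +459 days → 21 July 2017.
Prosecution Delay Deduction: −116 days → 27 March 2017.

2017-03-27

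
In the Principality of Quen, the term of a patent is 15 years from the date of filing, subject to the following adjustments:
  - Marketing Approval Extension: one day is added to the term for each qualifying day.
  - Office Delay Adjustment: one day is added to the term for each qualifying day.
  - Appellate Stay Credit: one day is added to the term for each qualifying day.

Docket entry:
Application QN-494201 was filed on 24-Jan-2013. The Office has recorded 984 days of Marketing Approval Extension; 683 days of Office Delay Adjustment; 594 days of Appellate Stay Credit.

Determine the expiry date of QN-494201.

Base term: filing date + 15 years → 24 January 2028.
Marketing Approval Extension: +984 days → 4 October 2030.
Office Delay Adjustment: +683 days → 17 August 2032.
Appellate Stay Credit: +594 days → 3 April 2034.

April 3, 2034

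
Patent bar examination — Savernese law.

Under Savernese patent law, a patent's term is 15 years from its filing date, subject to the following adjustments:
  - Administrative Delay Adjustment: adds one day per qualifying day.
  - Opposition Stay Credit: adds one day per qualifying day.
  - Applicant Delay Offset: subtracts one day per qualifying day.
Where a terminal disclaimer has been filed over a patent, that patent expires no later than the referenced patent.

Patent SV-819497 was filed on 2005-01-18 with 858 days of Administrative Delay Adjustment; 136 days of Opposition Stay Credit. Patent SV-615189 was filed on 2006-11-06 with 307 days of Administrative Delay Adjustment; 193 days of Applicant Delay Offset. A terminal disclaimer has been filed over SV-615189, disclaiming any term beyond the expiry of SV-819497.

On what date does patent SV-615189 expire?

Natural term of SV-615189:
  Base: filing + 15 years → 6 November 2021.
  Administrative Delay Adjustment: +307 days → 9 September 2022.
  Applicant Delay Offset: −193 days → 28 February 2022.
Expiry of referenced patent SV-819497:
  Base: filing + 15 years → 18 January 2020.
  Administrative Delay Adjustment: +858 days → 25 May 2022.
  Opposition Stay Credit: +136 days → 8 October 2022.
Terminal disclaimer: SV-615189 expires on the earlier of 28 February 2022 and 8 October 2022.

February 28, 2022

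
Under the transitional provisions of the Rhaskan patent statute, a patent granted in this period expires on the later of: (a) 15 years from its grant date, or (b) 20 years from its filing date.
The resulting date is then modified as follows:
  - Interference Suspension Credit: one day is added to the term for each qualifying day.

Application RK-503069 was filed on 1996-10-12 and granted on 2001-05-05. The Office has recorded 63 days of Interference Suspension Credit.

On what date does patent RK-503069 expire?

(a) grant + 15 years → 5 May 2016.
(b) filing + 20 years → 12 October 2016.
Later of the two: 12 October 2016.
Interference Suspension Credit: +63 days → 14 December 2016.

December 14, 2016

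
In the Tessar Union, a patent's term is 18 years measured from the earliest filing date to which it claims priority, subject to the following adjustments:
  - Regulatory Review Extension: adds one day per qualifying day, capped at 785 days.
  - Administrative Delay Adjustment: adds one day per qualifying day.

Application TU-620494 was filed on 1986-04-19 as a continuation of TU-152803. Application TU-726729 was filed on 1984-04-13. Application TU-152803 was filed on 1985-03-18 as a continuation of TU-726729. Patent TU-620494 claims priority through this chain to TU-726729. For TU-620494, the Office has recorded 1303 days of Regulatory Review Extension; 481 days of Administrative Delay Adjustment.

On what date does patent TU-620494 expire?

Earliest priority filing: 13 April 1984.
Base term: 13 April 1984 + 18 years → 13 April 2002.
Regulatory Review Extension: 1303 days claimed exceeds the 785-day cap, so +785 days → 6 June 2004.
Administrative Delay Adjustment: +481 days → 30 September 2005.

2005-09-30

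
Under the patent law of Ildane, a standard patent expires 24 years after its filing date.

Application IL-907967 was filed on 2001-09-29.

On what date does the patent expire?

2025-09-29

Filing date + 24 years → 29 September 2025.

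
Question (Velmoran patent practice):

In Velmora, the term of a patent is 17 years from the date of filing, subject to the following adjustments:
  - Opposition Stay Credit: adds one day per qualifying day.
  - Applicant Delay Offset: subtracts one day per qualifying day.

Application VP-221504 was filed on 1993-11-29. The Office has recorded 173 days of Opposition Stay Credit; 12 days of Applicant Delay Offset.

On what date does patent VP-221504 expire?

May 9, 2011

Base term: filing date + 17 years → 29 November 2010.
Opposition Stay Credit: +173 days → 21 May 2011.
Applicant Delay Offset: −12 days → 9 May 2011.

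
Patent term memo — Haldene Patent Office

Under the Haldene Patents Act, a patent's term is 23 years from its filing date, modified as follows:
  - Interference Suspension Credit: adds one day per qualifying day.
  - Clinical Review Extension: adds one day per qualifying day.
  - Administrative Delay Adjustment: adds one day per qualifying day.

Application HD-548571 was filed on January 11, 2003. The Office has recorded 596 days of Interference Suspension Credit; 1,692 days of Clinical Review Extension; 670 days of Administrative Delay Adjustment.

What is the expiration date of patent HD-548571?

2034-02-16

Base term: filing date + 23 years → 11 January 2026.
Interference Suspension Credit: +596 days → 30 August 2027.
Clinical Review Extension: +1692 days → 17 April 2032.
Administrative Delay Adjustment: +670 days → 16 February 2034.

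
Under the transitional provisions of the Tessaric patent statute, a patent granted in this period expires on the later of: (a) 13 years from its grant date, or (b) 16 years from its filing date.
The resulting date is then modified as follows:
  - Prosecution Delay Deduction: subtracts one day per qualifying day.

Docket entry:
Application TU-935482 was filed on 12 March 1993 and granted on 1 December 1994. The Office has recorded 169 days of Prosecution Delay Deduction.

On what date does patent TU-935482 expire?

2008-09-24

(a) grant + 13 years → 1 December 2007.
(b) filing + 16 years → 12 March 2009.
Later of the two: 12 March 2009.
Prosecution Delay Deduction: −169 days → 24 September 2008.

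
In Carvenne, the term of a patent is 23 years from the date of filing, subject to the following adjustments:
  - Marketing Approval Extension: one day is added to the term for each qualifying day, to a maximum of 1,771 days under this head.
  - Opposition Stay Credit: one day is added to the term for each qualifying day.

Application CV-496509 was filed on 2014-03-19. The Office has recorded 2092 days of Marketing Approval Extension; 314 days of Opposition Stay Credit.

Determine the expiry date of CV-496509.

Base term: filing date + 23 years → 19 March 2037.
Marketing Approval Extension: 2092 days claimed exceeds the 1771-day cap, so +1771 days → 23 January 2042.
Opposition Stay Credit: +314 days → 3 December 2042.

2042-12-03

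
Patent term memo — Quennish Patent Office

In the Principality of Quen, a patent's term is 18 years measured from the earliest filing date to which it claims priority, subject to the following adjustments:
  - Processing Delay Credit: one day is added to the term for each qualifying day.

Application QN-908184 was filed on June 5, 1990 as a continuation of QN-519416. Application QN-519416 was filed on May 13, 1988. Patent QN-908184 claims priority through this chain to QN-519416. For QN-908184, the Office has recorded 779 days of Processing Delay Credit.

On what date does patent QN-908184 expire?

Earliest priority filing: 13 May 1988.
Base term: 13 May 1988 + 18 years → 13 May 2006.
Processing Delay Credit: +779 days → 30 June 2008.

June 30, 2008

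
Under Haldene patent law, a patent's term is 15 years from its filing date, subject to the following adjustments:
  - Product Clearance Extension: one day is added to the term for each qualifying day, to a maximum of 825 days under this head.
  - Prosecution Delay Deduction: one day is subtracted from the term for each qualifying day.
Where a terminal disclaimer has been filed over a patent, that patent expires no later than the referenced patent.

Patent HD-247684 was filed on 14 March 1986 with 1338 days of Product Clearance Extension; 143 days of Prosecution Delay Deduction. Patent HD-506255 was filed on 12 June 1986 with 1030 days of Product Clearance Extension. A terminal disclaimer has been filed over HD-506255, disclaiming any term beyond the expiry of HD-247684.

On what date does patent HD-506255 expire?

Natural term of HD-506255:
  Base: filing + 15 years → 12 June 2001.
  Product Clearance Extension: 1030 days claimed exceeds the 825-day cap, so +825 days → 15 September 2003.
Expiry of referenced patent HD-247684:
  Base: filing + 15 years → 14 March 2001.
  Product Clearance Extension: 1338 days claimed exceeds the 825-day cap, so +825 days → 17 June 2003.
  Prosecution Delay Deduction: −143 days → 25 January 2003.
Terminal disclaimer: HD-506255 expires on the earlier of 15 September 2003 and 25 January 2003.

2003-01-25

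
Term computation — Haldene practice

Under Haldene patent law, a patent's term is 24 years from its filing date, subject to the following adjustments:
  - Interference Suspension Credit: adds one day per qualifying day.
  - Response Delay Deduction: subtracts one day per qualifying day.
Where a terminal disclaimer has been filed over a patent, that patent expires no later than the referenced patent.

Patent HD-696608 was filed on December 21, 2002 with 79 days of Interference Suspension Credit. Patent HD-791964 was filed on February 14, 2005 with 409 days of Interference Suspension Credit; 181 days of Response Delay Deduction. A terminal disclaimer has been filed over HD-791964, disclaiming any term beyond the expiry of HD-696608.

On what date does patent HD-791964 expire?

Natural term of HD-791964:
  Base: filing + 24 years → 14 February 2029.
  Interference Suspension Credit: +409 days → 30 March 2030.
  Response Delay Deduction: −181 days → 30 September 2029.
Expiry of referenced patent HD-696608:
  Base: filing + 24 years → 21 December 2026.
  Interference Suspension Credit: +79 days → 10 March 2027.
Terminal disclaimer: HD-791964 expires on the earlier of 30 September 2029 and 10 March 2027.

2027-03-10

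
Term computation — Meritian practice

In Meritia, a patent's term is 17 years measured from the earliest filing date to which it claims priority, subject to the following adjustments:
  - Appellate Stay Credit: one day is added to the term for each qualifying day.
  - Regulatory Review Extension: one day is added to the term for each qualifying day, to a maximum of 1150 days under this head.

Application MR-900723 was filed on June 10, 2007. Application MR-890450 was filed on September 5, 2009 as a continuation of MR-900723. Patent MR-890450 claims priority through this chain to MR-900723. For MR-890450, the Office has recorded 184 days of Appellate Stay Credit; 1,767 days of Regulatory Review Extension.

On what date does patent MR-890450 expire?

February 4, 2028

Earliest priority filing: 10 June 2007.
Base term: 10 June 2007 + 17 years → 10 June 2024.
Appellate Stay Credit: +184 days → 11 December 2024.
Regulatory Review Extension: 1767 days claimed exceeds the 1150-day cap, so +1150 days → 4 February 2028.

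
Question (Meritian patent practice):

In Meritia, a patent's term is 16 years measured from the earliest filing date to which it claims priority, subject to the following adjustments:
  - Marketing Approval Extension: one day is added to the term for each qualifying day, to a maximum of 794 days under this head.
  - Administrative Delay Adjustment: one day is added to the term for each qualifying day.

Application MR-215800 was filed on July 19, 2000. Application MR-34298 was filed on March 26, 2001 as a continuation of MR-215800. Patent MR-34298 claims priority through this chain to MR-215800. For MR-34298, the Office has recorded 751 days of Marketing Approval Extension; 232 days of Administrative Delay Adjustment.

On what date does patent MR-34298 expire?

Earliest priority filing: 19 July 2000.
Base term: 19 July 2000 + 16 years → 19 July 2016.
Marketing Approval Extension: 751 days (within the 794-day cap) → +751 days → 9 August 2018.
Administrative Delay Adjustment: +232 days → 29 March 2019.

March 29, 2019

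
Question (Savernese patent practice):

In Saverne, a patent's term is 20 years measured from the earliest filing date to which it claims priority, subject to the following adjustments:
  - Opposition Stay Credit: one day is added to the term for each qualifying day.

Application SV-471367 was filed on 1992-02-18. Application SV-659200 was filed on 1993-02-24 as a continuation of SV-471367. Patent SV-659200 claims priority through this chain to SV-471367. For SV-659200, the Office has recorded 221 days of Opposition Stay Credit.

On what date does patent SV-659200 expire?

September 26, 2012

Earliest priority filing: 18 February 1992.
Base term: 18 February 1992 + 20 years → 18 February 2012.
Opposition Stay Credit: +221 days → 26 September 2012.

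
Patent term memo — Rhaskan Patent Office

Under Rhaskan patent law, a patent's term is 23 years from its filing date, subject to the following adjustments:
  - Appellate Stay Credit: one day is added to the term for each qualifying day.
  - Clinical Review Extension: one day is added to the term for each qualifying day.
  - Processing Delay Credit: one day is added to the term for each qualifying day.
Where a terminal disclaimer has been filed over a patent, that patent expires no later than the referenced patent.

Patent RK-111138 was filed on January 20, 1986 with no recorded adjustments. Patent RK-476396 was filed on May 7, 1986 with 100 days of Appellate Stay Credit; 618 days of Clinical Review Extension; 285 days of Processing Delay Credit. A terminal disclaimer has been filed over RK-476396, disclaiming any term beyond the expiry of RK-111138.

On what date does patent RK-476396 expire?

Natural term of RK-476396:
  Base: filing + 23 years → 7 May 2009.
  Appellate Stay Credit: +100 days → 15 August 2009.
  Clinical Review Extension: +618 days → 25 April 2011.
  Processing Delay Credit: +285 days → 4 February 2012.
Expiry of referenced patent RK-111138:
  Base: filing + 23 years → 20 January 2009.
Terminal disclaimer: RK-476396 expires on the earlier of 4 February 2012 and 20 January 2009.

2009-01-20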